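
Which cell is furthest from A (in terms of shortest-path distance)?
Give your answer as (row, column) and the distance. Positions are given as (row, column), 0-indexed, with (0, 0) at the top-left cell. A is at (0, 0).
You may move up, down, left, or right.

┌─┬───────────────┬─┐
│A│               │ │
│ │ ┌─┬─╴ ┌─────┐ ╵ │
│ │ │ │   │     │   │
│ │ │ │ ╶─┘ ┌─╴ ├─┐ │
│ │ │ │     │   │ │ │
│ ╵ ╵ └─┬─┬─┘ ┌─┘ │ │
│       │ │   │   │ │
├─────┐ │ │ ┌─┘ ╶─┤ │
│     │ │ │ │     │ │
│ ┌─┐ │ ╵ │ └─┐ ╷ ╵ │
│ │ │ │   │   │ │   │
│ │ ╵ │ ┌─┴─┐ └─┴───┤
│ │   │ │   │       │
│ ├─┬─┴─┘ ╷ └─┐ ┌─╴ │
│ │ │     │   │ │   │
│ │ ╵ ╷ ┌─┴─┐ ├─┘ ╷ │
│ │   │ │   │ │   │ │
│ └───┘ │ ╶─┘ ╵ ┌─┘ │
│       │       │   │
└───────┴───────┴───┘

Computing BFS distances from A to all cells:
Furthest cell: (5, 1)
Distance: 58 steps

Path from A to the furthest cell:

┌─┬───────────────┬─┐
│A│↱ → → ↓        │ │
│ │ ┌─┬─╴ ┌─────┐ ╵ │
│↓│↑│ │↓ ↲│↱ → ↓│   │
│ │ │ │ ╶─┘ ┌─╴ ├─┐ │
│↓│↑│ │↳ → ↑│↓ ↲│ │ │
│ ╵ ╵ └─┬─┬─┘ ┌─┘ │ │
│↳ ↑    │ │↓ ↲│   │ │
├─────┐ │ │ ┌─┘ ╶─┤ │
│↱ → ↓│ │ │↓│     │ │
│ ┌─┐ │ ╵ │ └─┐ ╷ ╵ │
│↑│B│↓│   │↳ ↓│ │   │
│ │ ╵ │ ┌─┴─┐ └─┴───┤
│↑│↑ ↲│ │↓ ↰│↳ → → ↓│
│ ├─┬─┴─┘ ╷ └─┐ ┌─╴ │
│↑│ │  ↓ ↲│↑ ↰│ │↓ ↲│
│ │ ╵ ╷ ┌─┴─┐ ├─┘ ╷ │
│↑│   │↓│   │↑│↓ ↲│ │
│ └───┘ │ ╶─┘ ╵ ┌─┘ │
│↑ ← ← ↲│    ↑ ↲│   │
└───────┴───────┴───┘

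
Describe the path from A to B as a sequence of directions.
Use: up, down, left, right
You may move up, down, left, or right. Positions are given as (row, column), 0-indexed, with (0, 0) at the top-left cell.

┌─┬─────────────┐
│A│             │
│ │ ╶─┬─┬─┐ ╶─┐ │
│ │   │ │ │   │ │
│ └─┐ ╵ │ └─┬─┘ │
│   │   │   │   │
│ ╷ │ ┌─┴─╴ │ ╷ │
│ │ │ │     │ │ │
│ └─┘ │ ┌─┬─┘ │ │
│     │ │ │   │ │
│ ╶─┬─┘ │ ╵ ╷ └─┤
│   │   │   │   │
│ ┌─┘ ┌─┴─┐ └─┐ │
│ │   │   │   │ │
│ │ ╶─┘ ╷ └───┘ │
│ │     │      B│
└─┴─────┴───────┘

Finding the path and converting it to directions:
Path through cells: (0,0) → (1,0) → (2,0) → (3,0) → (4,0) → (4,1) → (4,2) → (3,2) → (2,2) → (1,2) → (1,1) → (0,1) → (0,2) → (0,3) → (0,4) → (0,5) → (0,6) → (0,7) → (1,7) → (2,7) → (2,6) → (3,6) → (4,6) → (5,6) → (5,7) → (6,7) → (7,7)
Directions: down, down, down, down, right, right, up, up, up, left, up, right, right, right, right, right, right, down, down, left, down, down, down, right, down, down

Solution:

┌─┬─────────────┐
│A│↱ → → → → → ↓│
│ │ ╶─┬─┬─┐ ╶─┐ │
│↓│↑ ↰│ │ │   │↓│
│ └─┐ ╵ │ └─┬─┘ │
│↓  │↑  │   │↓ ↲│
│ ╷ │ ┌─┴─╴ │ ╷ │
│↓│ │↑│     │↓│ │
│ └─┘ │ ┌─┬─┘ │ │
│↳ → ↑│ │ │  ↓│ │
│ ╶─┬─┘ │ ╵ ╷ └─┤
│   │   │   │↳ ↓│
│ ┌─┘ ┌─┴─┐ └─┐ │
│ │   │   │   │↓│
│ │ ╶─┘ ╷ └───┘ │
│ │     │      B│
└─┴─────┴───────┘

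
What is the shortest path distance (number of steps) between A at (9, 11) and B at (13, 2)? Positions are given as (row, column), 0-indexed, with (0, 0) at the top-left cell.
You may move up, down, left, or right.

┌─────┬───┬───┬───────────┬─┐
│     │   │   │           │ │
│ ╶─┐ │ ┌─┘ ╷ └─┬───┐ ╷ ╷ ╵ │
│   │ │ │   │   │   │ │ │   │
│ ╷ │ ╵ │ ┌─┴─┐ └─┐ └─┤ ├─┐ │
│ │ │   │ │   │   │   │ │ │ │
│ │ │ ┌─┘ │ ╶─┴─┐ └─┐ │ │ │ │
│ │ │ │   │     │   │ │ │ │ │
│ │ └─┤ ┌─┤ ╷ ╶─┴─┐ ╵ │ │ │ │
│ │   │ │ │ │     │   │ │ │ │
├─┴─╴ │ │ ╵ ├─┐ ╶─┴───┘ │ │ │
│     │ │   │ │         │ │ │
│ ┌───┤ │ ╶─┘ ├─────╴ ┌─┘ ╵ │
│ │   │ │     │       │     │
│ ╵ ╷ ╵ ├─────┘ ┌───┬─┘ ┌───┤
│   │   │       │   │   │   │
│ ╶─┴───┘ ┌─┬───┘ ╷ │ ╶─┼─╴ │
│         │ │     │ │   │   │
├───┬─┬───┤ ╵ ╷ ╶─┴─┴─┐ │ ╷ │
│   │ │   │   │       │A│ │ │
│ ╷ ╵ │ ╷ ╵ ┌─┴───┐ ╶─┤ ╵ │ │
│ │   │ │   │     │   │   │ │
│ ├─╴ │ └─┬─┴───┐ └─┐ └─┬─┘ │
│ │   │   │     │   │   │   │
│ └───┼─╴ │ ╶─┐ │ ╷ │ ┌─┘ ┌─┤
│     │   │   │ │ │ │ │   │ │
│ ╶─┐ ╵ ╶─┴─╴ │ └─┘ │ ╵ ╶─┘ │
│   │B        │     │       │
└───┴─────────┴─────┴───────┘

Finding path from (9, 11) to (13, 2):
Path: (9,11) → (10,11) → (10,12) → (9,12) → (8,12) → (8,13) → (9,13) → (10,13) → (11,13) → (11,12) → (12,12) → (12,11) → (13,11) → (13,10) → (12,10) → (11,10) → (10,10) → (10,9) → (9,9) → (9,8) → (9,7) → (8,7) → (8,6) → (9,6) → (9,5) → (10,5) → (10,4) → (9,4) → (9,3) → (10,3) → (11,3) → (11,4) → (12,4) → (12,3) → (13,3) → (13,2)
Distance: 35 steps

Solution:

┌─────┬───┬───┬───────────┬─┐
│     │   │   │           │ │
│ ╶─┐ │ ┌─┘ ╷ └─┬───┐ ╷ ╷ ╵ │
│   │ │ │   │   │   │ │ │   │
│ ╷ │ ╵ │ ┌─┴─┐ └─┐ └─┤ ├─┐ │
│ │ │   │ │   │   │   │ │ │ │
│ │ │ ┌─┘ │ ╶─┴─┐ └─┐ │ │ │ │
│ │ │ │   │     │   │ │ │ │ │
│ │ └─┤ ┌─┤ ╷ ╶─┴─┐ ╵ │ │ │ │
│ │   │ │ │ │     │   │ │ │ │
├─┴─╴ │ │ ╵ ├─┐ ╶─┴───┘ │ │ │
│     │ │   │ │         │ │ │
│ ┌───┤ │ ╶─┘ ├─────╴ ┌─┘ ╵ │
│ │   │ │     │       │     │
│ ╵ ╷ ╵ ├─────┘ ┌───┬─┘ ┌───┤
│   │   │       │   │   │   │
│ ╶─┴───┘ ┌─┬───┘ ╷ │ ╶─┼─╴ │
│         │ │↓ ↰  │ │   │↱ ↓│
├───┬─┬───┤ ╵ ╷ ╶─┴─┴─┐ │ ╷ │
│   │ │↓ ↰│↓ ↲│↑ ← ↰  │A│↑│↓│
│ ╷ ╵ │ ╷ ╵ ┌─┴───┐ ╶─┤ ╵ │ │
│ │   │↓│↑ ↲│     │↑ ↰│↳ ↑│↓│
│ ├─╴ │ └─┬─┴───┐ └─┐ └─┬─┘ │
│ │   │↳ ↓│     │   │↑  │↓ ↲│
│ └───┼─╴ │ ╶─┐ │ ╷ │ ┌─┘ ┌─┤
│     │↓ ↲│   │ │ │ │↑│↓ ↲│ │
│ ╶─┐ ╵ ╶─┴─╴ │ └─┘ │ ╵ ╶─┘ │
│   │B ↲      │     │↑ ↲    │
└───┴─────────┴─────┴───────┘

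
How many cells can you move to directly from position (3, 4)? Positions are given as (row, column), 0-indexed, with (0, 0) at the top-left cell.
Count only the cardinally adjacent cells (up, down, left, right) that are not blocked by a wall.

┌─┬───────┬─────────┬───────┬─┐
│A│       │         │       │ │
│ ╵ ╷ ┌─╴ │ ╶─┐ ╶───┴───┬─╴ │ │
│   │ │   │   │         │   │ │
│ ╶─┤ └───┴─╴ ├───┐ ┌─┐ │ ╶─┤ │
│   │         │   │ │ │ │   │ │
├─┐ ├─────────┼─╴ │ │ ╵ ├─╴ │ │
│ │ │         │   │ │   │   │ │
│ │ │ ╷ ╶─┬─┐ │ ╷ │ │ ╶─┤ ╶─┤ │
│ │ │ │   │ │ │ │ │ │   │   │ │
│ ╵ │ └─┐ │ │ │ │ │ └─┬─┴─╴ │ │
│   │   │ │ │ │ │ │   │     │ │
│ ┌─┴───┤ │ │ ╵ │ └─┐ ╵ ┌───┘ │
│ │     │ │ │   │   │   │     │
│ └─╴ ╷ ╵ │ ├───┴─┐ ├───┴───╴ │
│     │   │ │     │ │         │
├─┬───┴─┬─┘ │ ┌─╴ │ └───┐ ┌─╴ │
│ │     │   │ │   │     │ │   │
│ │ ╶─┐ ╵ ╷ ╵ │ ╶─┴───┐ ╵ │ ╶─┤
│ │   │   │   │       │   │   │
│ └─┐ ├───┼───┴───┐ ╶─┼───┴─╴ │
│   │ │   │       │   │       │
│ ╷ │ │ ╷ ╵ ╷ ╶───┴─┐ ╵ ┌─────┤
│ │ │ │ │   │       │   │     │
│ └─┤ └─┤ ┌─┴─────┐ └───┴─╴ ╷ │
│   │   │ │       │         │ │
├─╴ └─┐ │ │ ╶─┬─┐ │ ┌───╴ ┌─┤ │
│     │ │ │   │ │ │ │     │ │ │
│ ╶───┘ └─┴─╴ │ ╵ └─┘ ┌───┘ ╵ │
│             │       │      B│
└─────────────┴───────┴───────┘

Checking passable neighbors of (3, 4):
Neighbors: (3, 3), (3, 5)
Count: 2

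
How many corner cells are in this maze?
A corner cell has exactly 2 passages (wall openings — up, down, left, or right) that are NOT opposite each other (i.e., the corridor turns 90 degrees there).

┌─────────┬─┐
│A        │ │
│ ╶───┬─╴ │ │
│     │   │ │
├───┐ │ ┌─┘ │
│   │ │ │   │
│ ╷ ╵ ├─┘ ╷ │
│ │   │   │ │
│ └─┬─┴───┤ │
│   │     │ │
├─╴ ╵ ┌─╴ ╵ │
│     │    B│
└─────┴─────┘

Counting corner cells (2 non-opposite passages):
Total corners: 18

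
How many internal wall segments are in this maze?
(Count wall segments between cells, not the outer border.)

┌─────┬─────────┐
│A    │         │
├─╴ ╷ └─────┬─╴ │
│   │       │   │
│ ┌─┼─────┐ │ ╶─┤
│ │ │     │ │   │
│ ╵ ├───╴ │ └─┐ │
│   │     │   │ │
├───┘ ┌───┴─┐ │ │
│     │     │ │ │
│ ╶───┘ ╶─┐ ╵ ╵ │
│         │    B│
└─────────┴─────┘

Counting internal wall segments:
Total internal walls: 35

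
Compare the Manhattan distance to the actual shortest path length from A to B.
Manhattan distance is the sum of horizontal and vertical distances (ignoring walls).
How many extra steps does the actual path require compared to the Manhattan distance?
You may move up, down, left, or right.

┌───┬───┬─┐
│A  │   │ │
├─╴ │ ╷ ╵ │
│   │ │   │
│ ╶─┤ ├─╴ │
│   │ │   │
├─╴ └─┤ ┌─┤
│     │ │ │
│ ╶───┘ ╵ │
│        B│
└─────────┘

Manhattan distance: |4 - 0| + |4 - 0| = 8
Actual path length: 12
Extra steps: 12 - 8 = 4

Solution:

┌───┬───┬─┐
│A ↓│   │ │
├─╴ │ ╷ ╵ │
│↓ ↲│ │   │
│ ╶─┤ ├─╴ │
│↳ ↓│ │   │
├─╴ └─┤ ┌─┤
│↓ ↲  │ │ │
│ ╶───┘ ╵ │
│↳ → → → B│
└─────────┘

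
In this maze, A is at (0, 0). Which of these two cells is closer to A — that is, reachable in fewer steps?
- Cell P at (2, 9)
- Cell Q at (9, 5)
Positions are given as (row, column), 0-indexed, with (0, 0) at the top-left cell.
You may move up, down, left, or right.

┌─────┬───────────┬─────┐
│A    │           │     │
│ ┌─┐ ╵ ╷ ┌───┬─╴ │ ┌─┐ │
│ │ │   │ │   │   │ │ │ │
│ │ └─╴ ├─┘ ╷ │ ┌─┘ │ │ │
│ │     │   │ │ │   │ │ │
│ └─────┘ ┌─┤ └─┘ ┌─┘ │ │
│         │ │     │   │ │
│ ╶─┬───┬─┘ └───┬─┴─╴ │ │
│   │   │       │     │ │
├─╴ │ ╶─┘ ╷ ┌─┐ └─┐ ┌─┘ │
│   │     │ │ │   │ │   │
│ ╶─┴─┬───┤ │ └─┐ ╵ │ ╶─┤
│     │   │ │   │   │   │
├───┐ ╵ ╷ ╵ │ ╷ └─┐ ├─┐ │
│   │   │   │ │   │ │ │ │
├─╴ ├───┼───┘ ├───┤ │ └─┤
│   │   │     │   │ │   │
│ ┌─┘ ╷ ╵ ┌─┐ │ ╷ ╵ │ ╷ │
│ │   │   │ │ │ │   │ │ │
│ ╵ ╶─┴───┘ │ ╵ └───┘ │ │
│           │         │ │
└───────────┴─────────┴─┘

Shortest path A → P at (2, 9): 17 steps
Shortest path A → Q at (9, 5): 50 steps

P is closer (17 steps vs 50 steps).

Path to P:

┌─────┬───────────┬─────┐
│A    │           │     │
│ ┌─┐ ╵ ╷ ┌───┬─╴ │ ┌─┐ │
│↓│ │   │ │↱ ↓│   │ │ │ │
│ │ └─╴ ├─┘ ╷ │ ┌─┘ │ │ │
│↓│     │↱ ↑│↓│ │↱ P│ │ │
│ └─────┘ ┌─┤ └─┘ ┌─┘ │ │
│↳ → → → ↑│ │↳ → ↑│   │ │
│ ╶─┬───┬─┘ └───┬─┴─╴ │ │
│   │   │       │     │ │
├─╴ │ ╶─┘ ╷ ┌─┐ └─┐ ┌─┘ │
│   │     │ │ │   │ │   │
│ ╶─┴─┬───┤ │ └─┐ ╵ │ ╶─┤
│     │   │ │   │   │   │
├───┐ ╵ ╷ ╵ │ ╷ └─┐ ├─┐ │
│   │   │   │ │   │ │ │ │
├─╴ ├───┼───┘ ├───┤ │ └─┤
│   │   │     │   │ │   │
│ ┌─┘ ╷ ╵ ┌─┐ │ ╷ ╵ │ ╷ │
│ │   │   │ │ │ │   │ │ │
│ ╵ ╶─┴───┘ │ ╵ └───┘ │ │
│           │         │ │
└───────────┴─────────┴─┘

Path to Q:

┌─────┬───────────┬─────┐
│A    │           │     │
│ ┌─┐ ╵ ╷ ┌───┬─╴ │ ┌─┐ │
│↓│ │   │ │   │   │ │ │ │
│ │ └─╴ ├─┘ ╷ │ ┌─┘ │ │ │
│↓│     │   │ │ │   │ │ │
│ └─────┘ ┌─┤ └─┘ ┌─┘ │ │
│↓        │ │     │   │ │
│ ╶─┬───┬─┘ └───┬─┴─╴ │ │
│↳ ↓│   │  ↱ → ↓│     │ │
├─╴ │ ╶─┘ ╷ ┌─┐ └─┐ ┌─┘ │
│↓ ↲│     │↑│ │↳ ↓│ │   │
│ ╶─┴─┬───┤ │ └─┐ ╵ │ ╶─┤
│↳ → ↓│↱ ↓│↑│   │↳ ↓│   │
├───┐ ╵ ╷ ╵ │ ╷ └─┐ ├─┐ │
│   │↳ ↑│↳ ↑│ │   │↓│ │ │
├─╴ ├───┼───┘ ├───┤ │ └─┤
│   │↓ ↰│↓ ← ↰│↓ ↰│↓│   │
│ ┌─┘ ╷ ╵ ┌─┐ │ ╷ ╵ │ ╷ │
│ │↓ ↲│↑ ↲│Q│↑│↓│↑ ↲│ │ │
│ ╵ ╶─┴───┘ │ ╵ └───┘ │ │
│  ↳ → → → ↑│↑ ↲      │ │
└───────────┴─────────┴─┘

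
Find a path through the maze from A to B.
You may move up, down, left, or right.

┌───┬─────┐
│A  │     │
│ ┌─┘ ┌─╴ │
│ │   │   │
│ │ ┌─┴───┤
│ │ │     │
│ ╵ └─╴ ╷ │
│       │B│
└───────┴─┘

Finding the shortest path through the maze:
Path length: 9 steps
Directions: down → down → down → right → right → right → up → right → down

Solution:

┌───┬─────┐
│A  │     │
│ ┌─┘ ┌─╴ │
│↓│   │   │
│ │ ┌─┴───┤
│↓│ │  ↱ ↓│
│ ╵ └─╴ ╷ │
│↳ → → ↑│B│
└───────┴─┘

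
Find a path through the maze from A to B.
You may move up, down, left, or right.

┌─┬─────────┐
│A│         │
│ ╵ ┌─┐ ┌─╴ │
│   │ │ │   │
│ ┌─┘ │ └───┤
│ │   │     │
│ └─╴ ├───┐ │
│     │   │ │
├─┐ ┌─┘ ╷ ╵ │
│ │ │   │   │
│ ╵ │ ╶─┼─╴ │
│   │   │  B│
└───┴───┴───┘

Finding the shortest path through the maze:
Path length: 12 steps
Directions: down → right → up → right → right → down → down → right → right → down → down → down

Solution:

┌─┬─────────┐
│A│↱ → ↓    │
│ ╵ ┌─┐ ┌─╴ │
│↳ ↑│ │↓│   │
│ ┌─┘ │ └───┤
│ │   │↳ → ↓│
│ └─╴ ├───┐ │
│     │   │↓│
├─┐ ┌─┘ ╷ ╵ │
│ │ │   │  ↓│
│ ╵ │ ╶─┼─╴ │
│   │   │  B│
└───┴───┴───┘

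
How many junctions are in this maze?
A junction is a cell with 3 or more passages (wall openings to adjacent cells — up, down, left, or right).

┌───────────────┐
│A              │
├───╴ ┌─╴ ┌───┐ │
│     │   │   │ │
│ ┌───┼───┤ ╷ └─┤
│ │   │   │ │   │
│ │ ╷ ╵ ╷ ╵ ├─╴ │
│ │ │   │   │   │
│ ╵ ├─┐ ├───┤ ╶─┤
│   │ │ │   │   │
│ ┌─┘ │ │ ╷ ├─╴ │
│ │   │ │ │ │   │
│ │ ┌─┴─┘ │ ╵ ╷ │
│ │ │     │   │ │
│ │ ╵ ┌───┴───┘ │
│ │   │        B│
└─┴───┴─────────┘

Checking each cell for number of passages:

Junctions found (3+ passages):
  (0, 2): 3 passages
  (0, 4): 3 passages
  (3, 3): 3 passages
  (4, 0): 3 passages
  (5, 7): 3 passages
Total junctions: 5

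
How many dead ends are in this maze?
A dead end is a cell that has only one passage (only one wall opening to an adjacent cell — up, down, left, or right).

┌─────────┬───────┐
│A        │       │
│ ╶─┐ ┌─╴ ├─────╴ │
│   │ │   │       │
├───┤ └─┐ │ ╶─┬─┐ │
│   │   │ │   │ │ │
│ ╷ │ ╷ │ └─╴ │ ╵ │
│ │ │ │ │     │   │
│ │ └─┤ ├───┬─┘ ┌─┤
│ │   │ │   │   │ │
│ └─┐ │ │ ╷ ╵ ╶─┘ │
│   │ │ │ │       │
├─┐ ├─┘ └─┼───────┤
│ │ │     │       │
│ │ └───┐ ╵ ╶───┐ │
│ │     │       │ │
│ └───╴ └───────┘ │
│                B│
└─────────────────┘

Checking each cell for number of passages:

Dead ends found at positions:
  (0, 5)
  (1, 1)
  (1, 3)
  (2, 7)
  (3, 2)
  (4, 8)
  (5, 2)
  (5, 4)
  (6, 0)
  (6, 2)
  (7, 7)
Total dead ends: 11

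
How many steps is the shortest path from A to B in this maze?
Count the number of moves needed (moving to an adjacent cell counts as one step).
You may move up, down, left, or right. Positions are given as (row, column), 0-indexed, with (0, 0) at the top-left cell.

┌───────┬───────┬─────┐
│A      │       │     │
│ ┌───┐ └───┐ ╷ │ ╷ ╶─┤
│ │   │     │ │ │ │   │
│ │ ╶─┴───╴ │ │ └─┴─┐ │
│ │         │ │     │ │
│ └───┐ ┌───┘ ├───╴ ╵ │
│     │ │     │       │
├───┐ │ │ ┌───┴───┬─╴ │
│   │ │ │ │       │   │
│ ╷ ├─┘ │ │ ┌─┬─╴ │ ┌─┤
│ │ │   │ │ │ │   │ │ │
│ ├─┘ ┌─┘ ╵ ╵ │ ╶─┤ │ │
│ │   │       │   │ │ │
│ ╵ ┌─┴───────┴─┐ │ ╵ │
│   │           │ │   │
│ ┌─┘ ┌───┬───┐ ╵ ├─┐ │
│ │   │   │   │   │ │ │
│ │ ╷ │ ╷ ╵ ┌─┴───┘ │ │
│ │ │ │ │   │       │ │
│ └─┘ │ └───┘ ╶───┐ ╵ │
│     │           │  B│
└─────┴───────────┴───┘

Using BFS to find shortest path:
Start: (0, 0), End: (10, 10)
Path found:
(0,0) → (0,1) → (0,2) → (0,3) → (1,3) → (1,4) → (1,5) → (2,5) → (2,4) → (2,3) → (3,3) → (4,3) → (5,3) → (5,2) → (6,2) → (6,1) → (7,1) → (7,0) → (8,0) → (9,0) → (10,0) → (10,1) → (10,2) → (9,2) → (8,2) → (7,2) → (7,3) → (7,4) → (7,5) → (7,6) → (7,7) → (8,7) → (8,8) → (7,8) → (6,8) → (6,7) → (5,7) → (5,8) → (4,8) → (4,7) → (4,6) → (4,5) → (5,5) → (6,5) → (6,4) → (5,4) → (4,4) → (3,4) → (3,5) → (3,6) → (2,6) → (1,6) → (0,6) → (0,7) → (1,7) → (2,7) → (2,8) → (2,9) → (3,9) → (3,10) → (4,10) → (4,9) → (5,9) → (6,9) → (7,9) → (7,10) → (8,10) → (9,10) → (10,10)
Number of steps: 68

Solution:

┌───────┬───────┬─────┐
│A → → ↓│    ↱ ↓│     │
│ ┌───┐ └───┐ ╷ │ ╷ ╶─┤
│ │   │↳ → ↓│↑│↓│ │   │
│ │ ╶─┴───╴ │ │ └─┴─┐ │
│ │    ↓ ← ↲│↑│↳ → ↓│ │
│ └───┐ ┌───┘ ├───╴ ╵ │
│     │↓│↱ → ↑│    ↳ ↓│
├───┐ │ │ ┌───┴───┬─╴ │
│   │ │↓│↑│↓ ← ← ↰│↓ ↲│
│ ╷ ├─┘ │ │ ┌─┬─╴ │ ┌─┤
│ │ │↓ ↲│↑│↓│ │↱ ↑│↓│ │
│ ├─┘ ┌─┘ ╵ ╵ │ ╶─┤ │ │
│ │↓ ↲│  ↑ ↲  │↑ ↰│↓│ │
│ ╵ ┌─┴───────┴─┐ │ ╵ │
│↓ ↲│↱ → → → → ↓│↑│↳ ↓│
│ ┌─┘ ┌───┬───┐ ╵ ├─┐ │
│↓│  ↑│   │   │↳ ↑│ │↓│
│ │ ╷ │ ╷ ╵ ┌─┴───┘ │ │
│↓│ │↑│ │   │       │↓│
│ └─┘ │ └───┘ ╶───┐ ╵ │
│↳ → ↑│           │  B│
└─────┴───────────┴───┘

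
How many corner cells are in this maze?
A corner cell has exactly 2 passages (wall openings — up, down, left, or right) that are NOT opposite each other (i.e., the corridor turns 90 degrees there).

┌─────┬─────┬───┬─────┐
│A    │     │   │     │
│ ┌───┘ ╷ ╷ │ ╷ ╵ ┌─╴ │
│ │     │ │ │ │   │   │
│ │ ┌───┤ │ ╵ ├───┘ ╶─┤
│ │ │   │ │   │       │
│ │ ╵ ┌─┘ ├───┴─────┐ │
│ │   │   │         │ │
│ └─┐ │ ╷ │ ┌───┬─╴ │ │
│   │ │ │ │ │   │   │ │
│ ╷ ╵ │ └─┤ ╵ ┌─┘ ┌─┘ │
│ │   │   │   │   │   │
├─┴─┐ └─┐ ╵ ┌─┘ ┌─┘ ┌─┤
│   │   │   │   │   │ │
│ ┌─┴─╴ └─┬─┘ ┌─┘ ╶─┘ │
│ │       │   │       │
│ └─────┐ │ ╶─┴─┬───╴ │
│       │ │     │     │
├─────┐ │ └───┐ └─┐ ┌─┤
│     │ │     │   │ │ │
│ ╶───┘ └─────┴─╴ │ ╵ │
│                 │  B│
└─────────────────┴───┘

Counting corner cells (2 non-opposite passages):
Total corners: 58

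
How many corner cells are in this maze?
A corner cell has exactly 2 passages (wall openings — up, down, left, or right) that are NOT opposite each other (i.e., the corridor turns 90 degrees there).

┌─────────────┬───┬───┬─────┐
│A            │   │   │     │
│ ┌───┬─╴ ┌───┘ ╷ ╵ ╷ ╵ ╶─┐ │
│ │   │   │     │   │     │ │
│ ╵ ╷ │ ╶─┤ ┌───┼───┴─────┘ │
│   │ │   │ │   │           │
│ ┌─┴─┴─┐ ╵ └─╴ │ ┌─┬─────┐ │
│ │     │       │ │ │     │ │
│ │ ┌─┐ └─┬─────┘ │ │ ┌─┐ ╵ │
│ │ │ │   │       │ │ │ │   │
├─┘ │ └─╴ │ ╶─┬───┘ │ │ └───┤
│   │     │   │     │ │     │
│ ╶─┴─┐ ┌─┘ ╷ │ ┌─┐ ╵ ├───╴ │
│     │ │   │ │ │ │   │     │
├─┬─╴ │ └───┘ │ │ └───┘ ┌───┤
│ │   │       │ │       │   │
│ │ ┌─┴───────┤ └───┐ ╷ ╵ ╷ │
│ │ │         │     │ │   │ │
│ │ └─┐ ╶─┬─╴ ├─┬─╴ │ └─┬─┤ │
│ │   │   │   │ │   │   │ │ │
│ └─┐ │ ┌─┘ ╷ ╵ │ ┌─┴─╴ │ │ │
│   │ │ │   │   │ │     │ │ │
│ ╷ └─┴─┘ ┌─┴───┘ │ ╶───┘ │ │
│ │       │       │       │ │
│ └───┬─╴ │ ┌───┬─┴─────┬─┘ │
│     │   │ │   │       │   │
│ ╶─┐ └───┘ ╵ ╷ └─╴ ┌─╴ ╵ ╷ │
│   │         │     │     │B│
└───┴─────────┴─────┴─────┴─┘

Counting corner cells (2 non-opposite passages):
Total corners: 91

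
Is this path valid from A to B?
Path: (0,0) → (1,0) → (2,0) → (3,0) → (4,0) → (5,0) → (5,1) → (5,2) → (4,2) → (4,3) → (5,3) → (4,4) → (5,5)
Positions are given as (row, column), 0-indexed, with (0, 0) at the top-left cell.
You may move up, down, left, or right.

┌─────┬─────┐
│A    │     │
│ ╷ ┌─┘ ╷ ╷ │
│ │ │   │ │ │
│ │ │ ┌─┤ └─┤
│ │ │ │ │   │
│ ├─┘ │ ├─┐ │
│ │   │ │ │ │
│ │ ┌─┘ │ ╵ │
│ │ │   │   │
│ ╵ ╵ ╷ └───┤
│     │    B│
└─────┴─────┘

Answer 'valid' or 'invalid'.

Checking path validity:
Result: Invalid move at step 11: cannot move from (5, 3) to (4, 4).

invalid

Correct solution:

┌─────┬─────┐
│A    │     │
│ ╷ ┌─┘ ╷ ╷ │
│↓│ │   │ │ │
│ │ │ ┌─┤ └─┤
│↓│ │ │ │   │
│ ├─┘ │ ├─┐ │
│↓│   │ │ │ │
│ │ ┌─┘ │ ╵ │
│↓│ │↱ ↓│   │
│ ╵ ╵ ╷ └───┤
│↳ → ↑│↳ → B│
└─────┴─────┘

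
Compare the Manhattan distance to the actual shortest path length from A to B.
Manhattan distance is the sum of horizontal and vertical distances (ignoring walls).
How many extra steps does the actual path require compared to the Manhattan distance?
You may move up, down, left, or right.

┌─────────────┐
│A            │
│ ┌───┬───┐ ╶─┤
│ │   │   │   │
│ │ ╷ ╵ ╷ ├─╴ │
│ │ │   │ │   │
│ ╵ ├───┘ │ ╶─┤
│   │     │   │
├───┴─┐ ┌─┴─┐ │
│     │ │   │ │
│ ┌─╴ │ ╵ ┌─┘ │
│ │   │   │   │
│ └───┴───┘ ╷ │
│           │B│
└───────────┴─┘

Manhattan distance: |6 - 0| + |6 - 0| = 12
Actual path length: 14
Extra steps: 14 - 12 = 2

Solution:

┌─────────────┐
│A → → → → ↓  │
│ ┌───┬───┐ ╶─┤
│ │   │   │↳ ↓│
│ │ ╷ ╵ ╷ ├─╴ │
│ │ │   │ │↓ ↲│
│ ╵ ├───┘ │ ╶─┤
│   │     │↳ ↓│
├───┴─┐ ┌─┴─┐ │
│     │ │   │↓│
│ ┌─╴ │ ╵ ┌─┘ │
│ │   │   │  ↓│
│ └───┴───┘ ╷ │
│           │B│
└───────────┴─┘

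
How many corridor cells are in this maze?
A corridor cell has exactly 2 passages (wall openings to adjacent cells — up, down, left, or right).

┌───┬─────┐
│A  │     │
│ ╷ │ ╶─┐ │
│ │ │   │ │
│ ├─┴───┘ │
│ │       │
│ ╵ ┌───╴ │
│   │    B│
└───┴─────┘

Counting cells with exactly 2 passages:
Total corridor cells: 16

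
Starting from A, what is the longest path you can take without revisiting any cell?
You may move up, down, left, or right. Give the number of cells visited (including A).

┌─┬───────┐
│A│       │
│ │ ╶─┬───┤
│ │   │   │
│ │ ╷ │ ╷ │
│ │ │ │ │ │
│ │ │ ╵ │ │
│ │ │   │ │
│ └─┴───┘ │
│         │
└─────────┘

Finding longest simple path using DFS:
Start: (0, 0)
Longest path visits 23 cells
Path: A → down → down → down → down → right → right → right → right → up → up → up → left → down → down → left → up → up → left → up → right → right → right

Solution:

┌─┬───────┐
│A│↱ → → B│
│ │ ╶─┬───┤
│↓│↑ ↰│↓ ↰│
│ │ ╷ │ ╷ │
│↓│ │↑│↓│↑│
│ │ │ ╵ │ │
│↓│ │↑ ↲│↑│
│ └─┴───┘ │
│↳ → → → ↑│
└─────────┘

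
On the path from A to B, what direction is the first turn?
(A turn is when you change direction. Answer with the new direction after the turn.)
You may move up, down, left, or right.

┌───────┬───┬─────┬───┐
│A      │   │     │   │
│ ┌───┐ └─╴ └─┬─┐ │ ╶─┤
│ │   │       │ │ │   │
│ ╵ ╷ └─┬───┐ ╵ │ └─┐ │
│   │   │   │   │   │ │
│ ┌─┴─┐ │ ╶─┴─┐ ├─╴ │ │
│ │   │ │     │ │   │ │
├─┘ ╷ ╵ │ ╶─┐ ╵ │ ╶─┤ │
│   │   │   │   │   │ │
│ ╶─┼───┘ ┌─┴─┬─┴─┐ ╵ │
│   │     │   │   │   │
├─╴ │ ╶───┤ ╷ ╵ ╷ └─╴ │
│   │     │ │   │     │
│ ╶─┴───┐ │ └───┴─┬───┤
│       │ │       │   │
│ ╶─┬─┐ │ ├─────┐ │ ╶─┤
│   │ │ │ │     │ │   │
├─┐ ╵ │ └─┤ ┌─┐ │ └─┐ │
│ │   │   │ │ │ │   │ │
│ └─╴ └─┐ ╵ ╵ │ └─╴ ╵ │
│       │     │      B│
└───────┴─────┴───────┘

Directions: down, down, right, up, right, down, right, down, down, left, up, left, down, left, down, right, down, left, down, right, right, right, down, down, right, down, right, up, up, right, right, down, down, right, right, right
First turn direction: right

Solution:

┌───────┬───┬─────┬───┐
│A      │   │     │   │
│ ┌───┐ └─╴ └─┬─┐ │ ╶─┤
│↓│↱ ↓│       │ │ │   │
│ ╵ ╷ └─┬───┐ ╵ │ └─┐ │
│↳ ↑│↳ ↓│   │   │   │ │
│ ┌─┴─┐ │ ╶─┴─┐ ├─╴ │ │
│ │↓ ↰│↓│     │ │   │ │
├─┘ ╷ ╵ │ ╶─┐ ╵ │ ╶─┤ │
│↓ ↲│↑ ↲│   │   │   │ │
│ ╶─┼───┘ ┌─┴─┬─┴─┐ ╵ │
│↳ ↓│     │   │   │   │
├─╴ │ ╶───┤ ╷ ╵ ╷ └─╴ │
│↓ ↲│     │ │   │     │
│ ╶─┴───┐ │ └───┴─┬───┤
│↳ → → ↓│ │       │   │
│ ╶─┬─┐ │ ├─────┐ │ ╶─┤
│   │ │↓│ │↱ → ↓│ │   │
├─┐ ╵ │ └─┤ ┌─┐ │ └─┐ │
│ │   │↳ ↓│↑│ │↓│   │ │
│ └─╴ └─┐ ╵ ╵ │ └─╴ ╵ │
│       │↳ ↑  │↳ → → B│
└───────┴─────┴───────┘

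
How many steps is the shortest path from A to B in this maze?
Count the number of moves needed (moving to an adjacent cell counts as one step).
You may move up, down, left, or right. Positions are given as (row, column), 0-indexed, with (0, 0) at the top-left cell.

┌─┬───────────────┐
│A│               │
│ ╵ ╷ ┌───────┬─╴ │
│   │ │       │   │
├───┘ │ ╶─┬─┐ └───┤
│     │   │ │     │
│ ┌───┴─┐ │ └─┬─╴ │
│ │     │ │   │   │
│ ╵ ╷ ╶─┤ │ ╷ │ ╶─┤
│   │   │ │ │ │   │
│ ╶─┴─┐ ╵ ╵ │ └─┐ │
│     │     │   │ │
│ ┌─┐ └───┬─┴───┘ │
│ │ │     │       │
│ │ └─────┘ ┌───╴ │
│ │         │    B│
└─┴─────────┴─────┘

Using BFS to find shortest path:
Start: (0, 0), End: (7, 8)
Path found:
(0,0) → (1,0) → (1,1) → (0,1) → (0,2) → (1,2) → (2,2) → (2,1) → (2,0) → (3,0) → (4,0) → (4,1) → (3,1) → (3,2) → (4,2) → (4,3) → (5,3) → (5,4) → (4,4) → (3,4) → (2,4) → (2,3) → (1,3) → (1,4) → (1,5) → (1,6) → (2,6) → (2,7) → (2,8) → (3,8) → (3,7) → (4,7) → (4,8) → (5,8) → (6,8) → (7,8)
Number of steps: 35

Solution:

┌─┬───────────────┐
│A│↱ ↓            │
│ ╵ ╷ ┌───────┬─╴ │
│↳ ↑│↓│↱ → → ↓│   │
├───┘ │ ╶─┬─┐ └───┤
│↓ ← ↲│↑ ↰│ │↳ → ↓│
│ ┌───┴─┐ │ └─┬─╴ │
│↓│↱ ↓  │↑│   │↓ ↲│
│ ╵ ╷ ╶─┤ │ ╷ │ ╶─┤
│↳ ↑│↳ ↓│↑│ │ │↳ ↓│
│ ╶─┴─┐ ╵ ╵ │ └─┐ │
│     │↳ ↑  │   │↓│
│ ┌─┐ └───┬─┴───┘ │
│ │ │     │      ↓│
│ │ └─────┘ ┌───╴ │
│ │         │    B│
└─┴─────────┴─────┘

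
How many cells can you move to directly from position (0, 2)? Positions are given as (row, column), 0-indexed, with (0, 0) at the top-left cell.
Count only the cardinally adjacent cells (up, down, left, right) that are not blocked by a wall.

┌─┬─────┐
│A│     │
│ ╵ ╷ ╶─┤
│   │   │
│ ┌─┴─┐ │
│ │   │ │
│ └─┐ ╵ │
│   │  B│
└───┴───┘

Checking passable neighbors of (0, 2):
Neighbors: (1, 2), (0, 1), (0, 3)
Count: 3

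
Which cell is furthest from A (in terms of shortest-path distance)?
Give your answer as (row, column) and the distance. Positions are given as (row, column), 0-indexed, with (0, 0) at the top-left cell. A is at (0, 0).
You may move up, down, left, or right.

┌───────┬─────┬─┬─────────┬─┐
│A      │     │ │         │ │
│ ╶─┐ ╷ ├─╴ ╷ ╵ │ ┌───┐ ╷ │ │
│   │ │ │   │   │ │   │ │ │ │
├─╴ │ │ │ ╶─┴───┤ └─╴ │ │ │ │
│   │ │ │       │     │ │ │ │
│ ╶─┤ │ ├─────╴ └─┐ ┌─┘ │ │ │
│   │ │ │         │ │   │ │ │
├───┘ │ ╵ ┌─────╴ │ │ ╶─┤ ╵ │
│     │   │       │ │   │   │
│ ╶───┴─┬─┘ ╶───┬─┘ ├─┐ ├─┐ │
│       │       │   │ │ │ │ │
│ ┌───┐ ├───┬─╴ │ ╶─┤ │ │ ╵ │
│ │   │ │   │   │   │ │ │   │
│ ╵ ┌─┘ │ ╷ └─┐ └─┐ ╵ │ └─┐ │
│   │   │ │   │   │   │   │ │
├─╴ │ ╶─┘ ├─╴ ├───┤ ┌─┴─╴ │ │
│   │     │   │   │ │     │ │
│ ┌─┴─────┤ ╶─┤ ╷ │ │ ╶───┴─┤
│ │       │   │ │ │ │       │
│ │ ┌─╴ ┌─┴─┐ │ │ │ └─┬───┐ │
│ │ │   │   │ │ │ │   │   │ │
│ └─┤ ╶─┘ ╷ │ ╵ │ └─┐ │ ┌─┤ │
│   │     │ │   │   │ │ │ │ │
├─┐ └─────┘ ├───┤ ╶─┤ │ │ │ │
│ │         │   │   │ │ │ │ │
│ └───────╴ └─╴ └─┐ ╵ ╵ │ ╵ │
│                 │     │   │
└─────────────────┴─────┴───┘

Computing BFS distances from A to all cells:
Furthest cell: (11, 12)
Distance: 85 steps

Path from A to the furthest cell:

┌───────┬─────┬─┬─────────┬─┐
│A → ↓  │     │ │↱ → → ↓  │ │
│ ╶─┐ ╷ ├─╴ ╷ ╵ │ ┌───┐ ╷ │ │
│   │↓│ │   │   │↑│   │↓│ │ │
├─╴ │ │ │ ╶─┴───┤ └─╴ │ │ │ │
│   │↓│ │       │↑ ↰  │↓│ │ │
│ ╶─┤ │ ├─────╴ └─┐ ┌─┘ │ │ │
│   │↓│ │         │↑│↓ ↲│ │ │
├───┘ │ ╵ ┌─────╴ │ │ ╶─┤ ╵ │
│↓ ← ↲│   │       │↑│↳ ↓│   │
│ ╶───┴─┬─┘ ╶───┬─┘ ├─┐ ├─┐ │
│↳ → → ↓│       │↱ ↑│ │↓│ │ │
│ ┌───┐ ├───┬─╴ │ ╶─┤ │ │ ╵ │
│ │   │↓│↱ ↓│   │↑ ↰│ │↓│   │
│ ╵ ┌─┘ │ ╷ └─┐ └─┐ ╵ │ └─┐ │
│   │↓ ↲│↑│↳ ↓│   │↑  │↳ ↓│ │
├─╴ │ ╶─┘ ├─╴ ├───┤ ┌─┴─╴ │ │
│   │↳ → ↑│↓ ↲│↱ ↓│↑│↓ ← ↲│ │
│ ┌─┴─────┤ ╶─┤ ╷ │ │ ╶───┴─┤
│ │       │↳ ↓│↑│↓│↑│↳ → → ↓│
│ │ ┌─╴ ┌─┴─┐ │ │ │ └─┬───┐ │
│ │ │   │   │↓│↑│↓│↑ ↰│   │↓│
│ └─┤ ╶─┘ ╷ │ ╵ │ └─┐ │ ┌─┤ │
│   │     │ │↳ ↑│↓  │↑│ │B│↓│
├─┐ └─────┘ ├───┤ ╶─┤ │ │ │ │
│ │         │   │↳ ↓│↑│ │↑│↓│
│ └───────╴ └─╴ └─┐ ╵ ╵ │ ╵ │
│                 │↳ ↑  │↑ ↲│
└─────────────────┴─────┴───┘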